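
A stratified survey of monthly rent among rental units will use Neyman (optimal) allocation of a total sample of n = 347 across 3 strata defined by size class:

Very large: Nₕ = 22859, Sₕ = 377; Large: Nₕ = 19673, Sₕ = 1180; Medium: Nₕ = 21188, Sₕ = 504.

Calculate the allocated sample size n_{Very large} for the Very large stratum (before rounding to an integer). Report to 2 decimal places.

Neyman allocation: nₕ = n·NₕSₕ / Σⱼ NⱼSⱼ.
Σ NⱼSⱼ = 22859·377 + 19673·1180 + 21188·504 = 4.2510735 × 10^7.
n_{Very large} = 347·22859·377 / (4.2510735 × 10^7) = 70.34.

70.34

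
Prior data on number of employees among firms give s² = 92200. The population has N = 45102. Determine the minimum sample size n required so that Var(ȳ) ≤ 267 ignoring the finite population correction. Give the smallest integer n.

Without fpc, n₀ = s²/D = 92200/267 = 345.3184.
Rounding up, n = 346.

346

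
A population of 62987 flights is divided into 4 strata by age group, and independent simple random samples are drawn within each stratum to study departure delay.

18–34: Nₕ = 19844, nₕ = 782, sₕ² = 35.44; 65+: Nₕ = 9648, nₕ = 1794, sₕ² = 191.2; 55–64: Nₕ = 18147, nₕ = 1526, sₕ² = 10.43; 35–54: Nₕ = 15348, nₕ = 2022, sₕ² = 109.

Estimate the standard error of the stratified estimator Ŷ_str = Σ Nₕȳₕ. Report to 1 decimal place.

6189.2

Var(Ŷ_str) = Σₕ Nₕ²(1 − fₕ)sₕ²/nₕ.
18–34: 19844²·(1 − 782/19844)·35.44/782 = 1.7142914 × 10^7.
65+: 9648²·(1 − 1794/9648)·191.2/1794 = 8.0759504 × 10^6.
55–64: 18147²·(1 − 1526/18147)·10.43/1526 = 2.06154 × 10^6.
35–54: 15348²·(1 − 2022/15348)·109/2022 = 1.1025466 × 10^7.
Sum = 3.830587 × 10^7.
SE = √(3.830587 × 10^7) = 6189.2.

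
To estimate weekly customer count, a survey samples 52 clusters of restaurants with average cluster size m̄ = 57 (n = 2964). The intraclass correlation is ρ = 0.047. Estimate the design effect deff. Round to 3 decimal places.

3.632

deff = 1 + (57 − 1)·0.047 = 1 + 2.632 = 3.632.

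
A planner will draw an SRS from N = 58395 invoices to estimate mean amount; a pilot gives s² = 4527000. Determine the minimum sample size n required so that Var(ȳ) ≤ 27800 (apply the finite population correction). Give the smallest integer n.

163

Without fpc, n₀ = s²/D = 4527000/27800 = 162.8417.
With fpc, (1 − n/N)·s²/n ≤ D requires n ≥ n₀/(1 + n₀/N) = 162.8417/(1 + 162.8417/58395) = 162.3889.
Rounding up, n = 163.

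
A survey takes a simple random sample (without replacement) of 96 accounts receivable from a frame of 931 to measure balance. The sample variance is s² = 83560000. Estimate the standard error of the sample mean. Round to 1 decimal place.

Under SRS without replacement, Var(ȳ) = (1 − f)·s²/n with f = n/N = 96/931 = 0.10311493.
Var(ȳ) = (1 − 0.10311493)·83560000/96 = 0.89688507·870416.67 = 780663.71.
SE(ȳ) = √(780663.71) = 883.6.

883.6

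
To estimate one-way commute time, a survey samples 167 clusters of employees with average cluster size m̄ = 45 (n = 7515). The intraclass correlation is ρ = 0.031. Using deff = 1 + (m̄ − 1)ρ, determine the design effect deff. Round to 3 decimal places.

2.364

deff = 1 + (45 − 1)·0.031 = 1 + 1.364 = 2.364.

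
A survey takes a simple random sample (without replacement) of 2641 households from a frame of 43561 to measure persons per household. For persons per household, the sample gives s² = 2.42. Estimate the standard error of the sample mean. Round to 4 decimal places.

Under SRS without replacement, Var(ȳ) = (1 − f)·s²/n with f = n/N = 2641/43561 = 0.06062763.
Var(ȳ) = (1 − 0.06062763)·2.42/2641 = 0.93937237·9.1631958 × 10^-4 = 8.607653 × 10^-4.
SE(ȳ) = √(8.607653 × 10^-4) = 0.0293.

0.0293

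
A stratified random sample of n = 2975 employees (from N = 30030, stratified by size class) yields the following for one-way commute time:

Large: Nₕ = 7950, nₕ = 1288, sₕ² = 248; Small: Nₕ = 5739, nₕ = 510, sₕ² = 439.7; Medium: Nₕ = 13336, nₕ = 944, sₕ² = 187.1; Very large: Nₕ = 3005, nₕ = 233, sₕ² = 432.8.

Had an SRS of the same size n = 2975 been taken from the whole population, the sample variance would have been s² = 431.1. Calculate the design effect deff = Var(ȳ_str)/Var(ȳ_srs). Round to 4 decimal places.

Var(ȳ_str) = Σ Wₕ²(1−fₕ)sₕ²/nₕ with Wₕ = Nₕ/30030:
  Large: (7950/30030)²·(1−1288/7950)·248/1288 = 0.011308289
  Small: (5739/30030)²·(1−510/5739)·439.7/510 = 0.028689996
  Medium: (13336/30030)²·(1−944/13336)·187.1/944 = 0.036321027
  Very large: (3005/30030)²·(1−233/3005)·432.8/233 = 0.017157672
  → Var(ȳ_str) = 0.093476984.
Var(ȳ_srs) = (1 − 2975/30030)·431.1/2975 = 0.13055192.
deff = 0.093476984 / 0.13055192 = 0.7160.

0.7160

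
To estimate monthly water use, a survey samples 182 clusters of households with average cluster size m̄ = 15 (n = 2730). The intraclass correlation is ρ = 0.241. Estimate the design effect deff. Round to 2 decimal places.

deff = 1 + (15 − 1)·0.241 = 1 + 3.374 = 4.374.

4.37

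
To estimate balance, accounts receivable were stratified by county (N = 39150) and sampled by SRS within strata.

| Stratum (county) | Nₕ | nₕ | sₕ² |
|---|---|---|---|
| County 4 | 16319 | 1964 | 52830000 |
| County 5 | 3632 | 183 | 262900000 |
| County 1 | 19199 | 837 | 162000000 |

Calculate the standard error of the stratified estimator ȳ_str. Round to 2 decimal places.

245.70

Var(ȳ_str) = Σₕ Wₕ²(1 − fₕ)sₕ²/nₕ with Wₕ = Nₕ/N, N = 39150.
County 4: Wₕ = 0.41683269; term = 0.41683269²·(1 − 0.12035051)·52830000/1964 = 4111.2353.
County 5: Wₕ = 0.09277139; term = 0.09277139²·(1 − 0.05038546)·262900000/183 = 11741.268.
County 1: Wₕ = 0.49039591; term = 0.49039591²·(1 − 0.04359602)·162000000/837 = 44516.869.
Sum = 60369.372.
SE = √(60369.372) = 245.70.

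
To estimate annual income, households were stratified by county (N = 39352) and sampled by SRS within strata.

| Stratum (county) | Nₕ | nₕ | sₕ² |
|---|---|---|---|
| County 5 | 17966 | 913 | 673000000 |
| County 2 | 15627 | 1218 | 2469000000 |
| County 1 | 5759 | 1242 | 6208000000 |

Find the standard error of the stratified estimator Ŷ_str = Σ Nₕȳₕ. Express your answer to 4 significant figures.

Var(Ŷ_str) = Σₕ Nₕ²(1 − fₕ)sₕ²/nₕ.
County 5: 17966²·(1 − 913/17966)·673000000/913 = 2.2583772 × 10^14.
County 2: 15627²·(1 − 1218/15627)·2469000000/1218 = 4.5643954 × 10^14.
County 1: 5759²·(1 − 1242/5759)·6208000000/1242 = 1.3002513 × 10^14.
Sum = 8.1230239 × 10^14.
SE = √(8.1230239 × 10^14) = 2.850 × 10^7.

2.850 × 10^7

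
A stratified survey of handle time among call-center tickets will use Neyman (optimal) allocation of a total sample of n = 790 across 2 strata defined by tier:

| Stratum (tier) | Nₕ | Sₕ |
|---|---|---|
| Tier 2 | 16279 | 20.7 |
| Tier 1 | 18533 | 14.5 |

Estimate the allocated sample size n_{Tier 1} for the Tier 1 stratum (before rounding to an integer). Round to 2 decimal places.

350.49

Neyman allocation: nₕ = n·NₕSₕ / Σⱼ NⱼSⱼ.
Σ NⱼSⱼ = 16279·20.7 + 18533·14.5 = 605703.8.
n_{Tier 1} = 790·18533·14.5 / 605703.8 = 350.49.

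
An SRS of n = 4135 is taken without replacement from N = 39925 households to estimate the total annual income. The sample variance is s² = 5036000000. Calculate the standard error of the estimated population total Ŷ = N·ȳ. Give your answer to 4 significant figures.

Var(Ŷ) = N²·Var(ȳ) = N²·(1 − n/N)·s²/n.
f = 4135/39925 = 0.10356919; Var(ȳ) = 0.89643081·5036000000/4135 = 1.0917595 × 10^6.
Var(Ŷ) = 39925² · (1.0917595 × 10^6) = 1.7402708 × 10^15.
SE(Ŷ) = √(1.7402708 × 10^15) = 4.172 × 10^7.

4.172 × 10^7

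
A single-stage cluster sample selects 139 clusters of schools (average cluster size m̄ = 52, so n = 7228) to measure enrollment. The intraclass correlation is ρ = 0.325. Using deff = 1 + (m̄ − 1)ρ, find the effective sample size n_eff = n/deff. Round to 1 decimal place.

deff = 1 + (52 − 1)·0.325 = 1 + 16.575 = 17.575.
n_eff = 7228 / 17.575 = 411.3.

411.3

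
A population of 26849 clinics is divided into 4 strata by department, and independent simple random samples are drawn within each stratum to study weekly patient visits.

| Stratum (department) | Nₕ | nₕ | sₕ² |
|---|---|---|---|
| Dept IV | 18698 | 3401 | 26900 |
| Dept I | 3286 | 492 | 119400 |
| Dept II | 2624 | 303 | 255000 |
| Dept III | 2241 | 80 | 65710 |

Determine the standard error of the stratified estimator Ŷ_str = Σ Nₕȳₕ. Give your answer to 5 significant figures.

116590

Var(Ŷ_str) = Σₕ Nₕ²(1 − fₕ)sₕ²/nₕ.
Dept IV: 18698²·(1 − 3401/18698)·26900/3401 = 2.2622837 × 10^9.
Dept I: 3286²·(1 − 492/3286)·119400/492 = 2.2280923 × 10^9.
Dept II: 2624²·(1 − 303/2624)·255000/303 = 5.1255034 × 10^9.
Dept III: 2241²·(1 − 80/2241)·65710/80 = 3.9777557 × 10^9.
Sum = 1.3593635 × 10^10.
SE = √(1.3593635 × 10^10) = 116590.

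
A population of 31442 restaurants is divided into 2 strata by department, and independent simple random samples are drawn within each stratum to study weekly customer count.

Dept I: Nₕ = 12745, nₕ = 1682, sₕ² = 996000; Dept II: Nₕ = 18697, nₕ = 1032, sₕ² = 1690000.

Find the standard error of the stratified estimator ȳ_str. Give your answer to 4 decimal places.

25.1309

Var(ȳ_str) = Σₕ Wₕ²(1 − fₕ)sₕ²/nₕ with Wₕ = Nₕ/N, N = 31442.
Dept I: Wₕ = 0.40534953; term = 0.40534953²·(1 − 0.13197332)·996000/1682 = 84.455079.
Dept II: Wₕ = 0.59465047; term = 0.59465047²·(1 − 0.05519602)·1690000/1032 = 547.10697.
Sum = 631.56205.
SE = √(631.56205) = 25.1309.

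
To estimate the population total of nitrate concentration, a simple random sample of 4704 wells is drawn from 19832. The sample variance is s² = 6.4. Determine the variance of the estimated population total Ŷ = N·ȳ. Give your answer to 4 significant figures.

Var(Ŷ) = N²·Var(ȳ) = N²·(1 − n/N)·s²/n.
f = 4704/19832 = 0.23719242; Var(ȳ) = 0.76280758·6.4/4704 = 0.0010378334.
Var(Ŷ) = 19832² · 0.0010378334 = 408188.41.

408200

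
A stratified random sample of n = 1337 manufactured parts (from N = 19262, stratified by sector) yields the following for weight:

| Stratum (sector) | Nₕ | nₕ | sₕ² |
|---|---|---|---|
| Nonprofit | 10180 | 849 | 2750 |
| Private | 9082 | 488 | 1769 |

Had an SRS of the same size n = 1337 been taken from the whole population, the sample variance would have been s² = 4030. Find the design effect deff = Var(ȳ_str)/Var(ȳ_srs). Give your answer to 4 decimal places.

Var(ȳ_str) = Σ Wₕ²(1−fₕ)sₕ²/nₕ with Wₕ = Nₕ/19262:
  Nonprofit: (10180/19262)²·(1−849/10180)·2750/849 = 0.82927431
  Private: (9082/19262)²·(1−488/9082)·1769/488 = 0.76257419
  → Var(ȳ_str) = 1.5918485.
Var(ȳ_srs) = (1 − 1337/19262)·4030/1337 = 2.8049907.
deff = 1.5918485 / 2.8049907 = 0.5675.

0.5675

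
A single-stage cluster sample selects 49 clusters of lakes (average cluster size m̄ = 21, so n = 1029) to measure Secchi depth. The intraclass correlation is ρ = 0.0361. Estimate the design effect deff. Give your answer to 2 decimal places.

1.72

deff = 1 + (21 − 1)·0.0361 = 1 + 0.722 = 1.722.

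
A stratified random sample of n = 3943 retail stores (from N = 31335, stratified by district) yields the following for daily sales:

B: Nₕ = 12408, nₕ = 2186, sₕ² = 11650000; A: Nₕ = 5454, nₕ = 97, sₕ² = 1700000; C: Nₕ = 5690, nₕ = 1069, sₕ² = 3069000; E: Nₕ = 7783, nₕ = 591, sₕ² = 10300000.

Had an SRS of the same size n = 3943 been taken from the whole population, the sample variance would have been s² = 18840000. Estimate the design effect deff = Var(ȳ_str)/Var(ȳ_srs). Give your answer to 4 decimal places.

Var(ȳ_str) = Σ Wₕ²(1−fₕ)sₕ²/nₕ with Wₕ = Nₕ/31335:
  B: (12408/31335)²·(1−2186/12408)·11650000/2186 = 688.42088
  A: (5454/31335)²·(1−97/5454)·1700000/97 = 521.50031
  C: (5690/31335)²·(1−1069/5690)·3069000/1069 = 76.879052
  E: (7783/31335)²·(1−591/7783)·10300000/591 = 993.54389
  → Var(ȳ_str) = 2280.3441.
Var(ȳ_srs) = (1 − 3943/31335)·18840000/3943 = 4176.8431.
deff = 2280.3441 / 4176.8431 = 0.5459.

0.5459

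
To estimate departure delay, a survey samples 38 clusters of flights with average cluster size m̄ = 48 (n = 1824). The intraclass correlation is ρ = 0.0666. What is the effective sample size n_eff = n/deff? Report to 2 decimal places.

deff = 1 + (48 − 1)·0.0666 = 1 + 3.1302 = 4.1302.
n_eff = 1824 / 4.1302 = 441.63.

441.63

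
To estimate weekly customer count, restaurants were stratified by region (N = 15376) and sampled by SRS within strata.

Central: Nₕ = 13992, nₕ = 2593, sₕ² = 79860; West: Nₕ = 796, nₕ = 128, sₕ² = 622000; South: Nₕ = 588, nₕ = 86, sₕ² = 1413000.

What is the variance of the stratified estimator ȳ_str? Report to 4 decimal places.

52.2197

Var(ȳ_str) = Σₕ Wₕ²(1 − fₕ)sₕ²/nₕ with Wₕ = Nₕ/N, N = 15376.
Central: Wₕ = 0.90998959; term = 0.90998959²·(1 − 0.18532018)·79860/2593 = 20.77718.
West: Wₕ = 0.05176899; term = 0.05176899²·(1 − 0.16080402)·622000/128 = 10.92907.
South: Wₕ = 0.03824142; term = 0.03824142²·(1 − 0.14625850)·1413000/86 = 20.513417.
Sum = 52.219667.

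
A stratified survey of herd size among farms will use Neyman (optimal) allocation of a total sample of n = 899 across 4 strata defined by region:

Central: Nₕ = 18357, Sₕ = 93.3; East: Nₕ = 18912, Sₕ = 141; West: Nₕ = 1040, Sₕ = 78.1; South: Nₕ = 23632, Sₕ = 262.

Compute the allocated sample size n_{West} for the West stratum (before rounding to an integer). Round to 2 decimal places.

Neyman allocation: nₕ = n·NₕSₕ / Σⱼ NⱼSⱼ.
Σ NⱼSⱼ = 18357·93.3 + 18912·141 + 1040·78.1 + 23632·262 = 1.0652108 × 10^7.
n_{West} = 899·1040·78.1 / (1.0652108 × 10^7) = 6.86.

6.86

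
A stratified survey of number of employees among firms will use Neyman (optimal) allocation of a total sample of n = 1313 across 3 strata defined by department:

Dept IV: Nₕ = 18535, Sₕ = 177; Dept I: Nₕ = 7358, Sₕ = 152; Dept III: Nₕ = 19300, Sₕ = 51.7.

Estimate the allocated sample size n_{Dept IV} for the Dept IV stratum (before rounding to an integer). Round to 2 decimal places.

Neyman allocation: nₕ = n·NₕSₕ / Σⱼ NⱼSⱼ.
Σ NⱼSⱼ = 18535·177 + 7358·152 + 19300·51.7 = 5.396921 × 10^6.
n_{Dept IV} = 1313·18535·177 / (5.396921 × 10^6) = 798.15.

798.15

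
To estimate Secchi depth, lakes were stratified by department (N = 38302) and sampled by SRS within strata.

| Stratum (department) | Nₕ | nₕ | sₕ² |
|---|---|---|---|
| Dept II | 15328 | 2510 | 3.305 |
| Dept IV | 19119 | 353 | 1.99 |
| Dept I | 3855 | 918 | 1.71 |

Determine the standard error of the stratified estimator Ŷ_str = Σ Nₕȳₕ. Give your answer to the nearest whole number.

1517

Var(Ŷ_str) = Σₕ Nₕ²(1 − fₕ)sₕ²/nₕ.
Dept II: 15328²·(1 − 2510/15328)·3.305/2510 = 258704.21.
Dept IV: 19119²·(1 − 353/19119)·1.99/353 = 2.0226245 × 10^6.
Dept I: 3855²·(1 − 918/3855)·1.71/918 = 21090.251.
Sum = 2.302419 × 10^6.
SE = √(2.302419 × 10^6) = 1517.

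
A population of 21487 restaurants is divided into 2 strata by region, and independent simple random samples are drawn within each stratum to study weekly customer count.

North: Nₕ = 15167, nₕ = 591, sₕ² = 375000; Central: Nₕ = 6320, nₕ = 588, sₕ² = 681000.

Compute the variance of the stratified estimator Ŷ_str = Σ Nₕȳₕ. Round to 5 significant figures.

1.8223 × 10^11

Var(Ŷ_str) = Σₕ Nₕ²(1 − fₕ)sₕ²/nₕ.
North: 15167²·(1 − 591/15167)·375000/591 = 1.402755 × 10^11.
Central: 6320²·(1 − 588/6320)·681000/588 = 4.19559 × 10^10.
Sum = 1.822314 × 10^11.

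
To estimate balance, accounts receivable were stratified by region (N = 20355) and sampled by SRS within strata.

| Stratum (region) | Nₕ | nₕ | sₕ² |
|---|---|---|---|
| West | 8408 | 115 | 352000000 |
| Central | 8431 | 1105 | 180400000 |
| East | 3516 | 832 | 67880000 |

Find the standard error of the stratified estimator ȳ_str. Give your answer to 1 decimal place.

735.7

Var(ȳ_str) = Σₕ Wₕ²(1 − fₕ)sₕ²/nₕ with Wₕ = Nₕ/N, N = 20355.
West: Wₕ = 0.41306804; term = 0.41306804²·(1 − 0.01367745)·352000000/115 = 515118.3.
Central: Wₕ = 0.41419799; term = 0.41419799²·(1 − 0.13106393)·180400000/1105 = 24337.617.
East: Wₕ = 0.17273397; term = 0.17273397²·(1 − 0.23663254)·67880000/832 = 1858.2651.
Sum = 541314.18.
SE = √(541314.18) = 735.7.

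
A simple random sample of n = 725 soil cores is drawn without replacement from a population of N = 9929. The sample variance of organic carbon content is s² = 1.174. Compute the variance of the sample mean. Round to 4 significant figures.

Under SRS without replacement, Var(ȳ) = (1 − f)·s²/n with f = n/N = 725/9929 = 0.07301843.
Var(ȳ) = (1 − 0.07301843)·1.174/725 = 0.92698157·0.0016193103 = 0.0015010708.

0.001501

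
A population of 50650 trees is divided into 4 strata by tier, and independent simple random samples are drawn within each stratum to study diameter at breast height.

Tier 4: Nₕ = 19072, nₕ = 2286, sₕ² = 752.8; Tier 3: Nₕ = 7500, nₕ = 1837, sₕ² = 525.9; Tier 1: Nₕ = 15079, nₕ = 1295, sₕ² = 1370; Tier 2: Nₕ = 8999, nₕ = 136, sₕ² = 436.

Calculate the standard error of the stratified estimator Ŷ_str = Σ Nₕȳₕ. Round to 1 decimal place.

24355.0

Var(Ŷ_str) = Σₕ Nₕ²(1 − fₕ)sₕ²/nₕ.
Tier 4: 19072²·(1 − 2286/19072)·752.8/2286 = 1.0542578 × 10^8.
Tier 3: 7500²·(1 − 1837/7500)·525.9/1837 = 1.2159111 × 10^7.
Tier 1: 15079²·(1 − 1295/15079)·1370/1295 = 2.1988652 × 10^8.
Tier 2: 8999²·(1 − 136/8999)·436/136 = 2.556952 × 10^8.
Sum = 5.9316661 × 10^8.
SE = √(5.9316661 × 10^8) = 24355.0.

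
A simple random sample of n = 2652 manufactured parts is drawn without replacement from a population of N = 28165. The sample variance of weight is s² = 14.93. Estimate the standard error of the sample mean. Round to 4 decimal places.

Under SRS without replacement, Var(ȳ) = (1 − f)·s²/n with f = n/N = 2652/28165 = 0.09415942.
Var(ȳ) = (1 − 0.09415942)·14.93/2652 = 0.90584058·0.0056297134 = 0.0050996229.
SE(ȳ) = √(0.0050996229) = 0.0714.

0.0714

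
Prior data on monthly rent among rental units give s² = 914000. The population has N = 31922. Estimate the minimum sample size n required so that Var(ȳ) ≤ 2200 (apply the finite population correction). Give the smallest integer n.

411

Without fpc, n₀ = s²/D = 914000/2200 = 415.4545.
With fpc, (1 − n/N)·s²/n ≤ D requires n ≥ n₀/(1 + n₀/N) = 415.4545/(1 + 415.4545/31922) = 410.1170.
Rounding up, n = 411.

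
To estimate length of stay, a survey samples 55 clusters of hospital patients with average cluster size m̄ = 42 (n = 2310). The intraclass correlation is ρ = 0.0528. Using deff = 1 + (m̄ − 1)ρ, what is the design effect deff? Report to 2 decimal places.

3.16

deff = 1 + (42 − 1)·0.0528 = 1 + 2.1648 = 3.1648.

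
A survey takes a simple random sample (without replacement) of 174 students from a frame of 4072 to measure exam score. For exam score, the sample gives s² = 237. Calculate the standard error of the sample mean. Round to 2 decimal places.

1.14

Under SRS without replacement, Var(ȳ) = (1 − f)·s²/n with f = n/N = 174/4072 = 0.04273084.
Var(ȳ) = (1 − 0.04273084)·237/174 = 0.95726916·1.362069 = 1.3038666.
SE(ȳ) = √(1.3038666) = 1.14.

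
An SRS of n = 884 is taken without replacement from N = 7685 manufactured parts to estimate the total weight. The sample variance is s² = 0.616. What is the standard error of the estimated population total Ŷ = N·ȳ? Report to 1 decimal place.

Var(Ŷ) = N²·Var(ȳ) = N²·(1 − n/N)·s²/n.
f = 884/7685 = 0.11502928; Var(ȳ) = 0.88497072·0.616/884 = 6.1667643 × 10^-4.
Var(Ŷ) = 7685² · (6.1667643 × 10^-4) = 36420.432.
SE(Ŷ) = √(36420.432) = 190.8.

190.8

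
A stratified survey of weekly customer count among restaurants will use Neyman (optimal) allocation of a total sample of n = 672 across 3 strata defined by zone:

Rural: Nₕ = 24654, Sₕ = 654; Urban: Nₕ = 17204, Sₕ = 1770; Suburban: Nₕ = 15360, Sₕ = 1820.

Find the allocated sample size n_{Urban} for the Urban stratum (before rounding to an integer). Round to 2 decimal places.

274.56

Neyman allocation: nₕ = n·NₕSₕ / Σⱼ NⱼSⱼ.
Σ NⱼSⱼ = 24654·654 + 17204·1770 + 15360·1820 = 7.4529996 × 10^7.
n_{Urban} = 672·17204·1770 / (7.4529996 × 10^7) = 274.56.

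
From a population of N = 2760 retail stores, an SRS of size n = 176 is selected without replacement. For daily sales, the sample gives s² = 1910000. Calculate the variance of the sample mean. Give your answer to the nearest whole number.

Under SRS without replacement, Var(ȳ) = (1 − f)·s²/n with f = n/N = 176/2760 = 0.06376812.
Var(ȳ) = (1 − 0.06376812)·1910000/176 = 0.93623188·10852.273 = 10160.244.

10160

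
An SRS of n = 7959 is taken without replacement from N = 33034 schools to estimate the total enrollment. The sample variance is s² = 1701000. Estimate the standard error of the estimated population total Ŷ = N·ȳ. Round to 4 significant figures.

420700

Var(Ŷ) = N²·Var(ȳ) = N²·(1 − n/N)·s²/n.
f = 7959/33034 = 0.24093358; Var(ȳ) = 0.75906642·1701000/7959 = 162.22791.
Var(Ŷ) = 33034² · 162.22791 = 1.7703042 × 10^11.
SE(Ŷ) = √(1.7703042 × 10^11) = 420700.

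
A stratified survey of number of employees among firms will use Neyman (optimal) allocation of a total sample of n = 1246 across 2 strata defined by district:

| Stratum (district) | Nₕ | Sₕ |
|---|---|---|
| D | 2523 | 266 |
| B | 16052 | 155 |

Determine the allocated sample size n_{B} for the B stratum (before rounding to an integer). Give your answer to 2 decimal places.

981.31

Neyman allocation: nₕ = n·NₕSₕ / Σⱼ NⱼSⱼ.
Σ NⱼSⱼ = 2523·266 + 16052·155 = 3.159178 × 10^6.
n_{B} = 1246·16052·155 / (3.159178 × 10^6) = 981.31.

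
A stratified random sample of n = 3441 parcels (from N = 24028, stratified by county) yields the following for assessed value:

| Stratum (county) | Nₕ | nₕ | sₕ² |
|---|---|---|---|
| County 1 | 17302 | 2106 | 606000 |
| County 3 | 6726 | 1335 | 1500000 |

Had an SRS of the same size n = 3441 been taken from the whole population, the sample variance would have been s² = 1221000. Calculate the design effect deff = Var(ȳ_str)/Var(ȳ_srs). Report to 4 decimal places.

0.6631

Var(ȳ_str) = Σ Wₕ²(1−fₕ)sₕ²/nₕ with Wₕ = Nₕ/24028:
  County 1: (17302/24028)²·(1−2106/17302)·606000/2106 = 131.04022
  County 3: (6726/24028)²·(1−1335/6726)·1500000/1335 = 70.566884
  → Var(ȳ_str) = 201.6071.
Var(ȳ_srs) = (1 − 3441/24028)·1221000/3441 = 304.02299.
deff = 201.6071 / 304.02299 = 0.6631.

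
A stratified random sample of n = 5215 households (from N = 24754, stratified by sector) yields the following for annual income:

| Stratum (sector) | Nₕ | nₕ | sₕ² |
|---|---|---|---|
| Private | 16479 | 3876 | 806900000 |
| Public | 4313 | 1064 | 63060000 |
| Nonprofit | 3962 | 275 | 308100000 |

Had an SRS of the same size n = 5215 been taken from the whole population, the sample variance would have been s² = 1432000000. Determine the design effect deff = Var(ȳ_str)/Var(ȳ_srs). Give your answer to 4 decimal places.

Var(ȳ_str) = Σ Wₕ²(1−fₕ)sₕ²/nₕ with Wₕ = Nₕ/24754:
  Private: (16479/24754)²·(1−3876/16479)·806900000/3876 = 70558.601
  Public: (4313/24754)²·(1−1064/4313)·63060000/1064 = 1355.3477
  Nonprofit: (3962/24754)²·(1−275/3962)·308100000/275 = 26708.89
  → Var(ȳ_str) = 98622.839.
Var(ȳ_srs) = (1 − 5215/24754)·1432000000/5215 = 216743.29.
deff = 98622.839 / 216743.29 = 0.4550.

0.4550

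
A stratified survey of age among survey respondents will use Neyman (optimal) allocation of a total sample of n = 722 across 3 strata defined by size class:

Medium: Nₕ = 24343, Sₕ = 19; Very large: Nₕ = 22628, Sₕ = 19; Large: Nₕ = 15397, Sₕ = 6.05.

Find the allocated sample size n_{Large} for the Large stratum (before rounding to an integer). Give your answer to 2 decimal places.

68.24

Neyman allocation: nₕ = n·NₕSₕ / Σⱼ NⱼSⱼ.
Σ NⱼSⱼ = 24343·19 + 22628·19 + 15397·6.05 = 985600.85.
n_{Large} = 722·15397·6.05 / 985600.85 = 68.24.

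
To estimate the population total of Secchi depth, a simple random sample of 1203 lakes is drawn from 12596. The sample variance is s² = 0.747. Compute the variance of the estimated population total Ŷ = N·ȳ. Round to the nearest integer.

Var(Ŷ) = N²·Var(ȳ) = N²·(1 − n/N)·s²/n.
f = 1203/12596 = 0.09550651; Var(ȳ) = 0.90449349·0.747/1203 = 5.6164309 × 10^-4.
Var(Ŷ) = 12596² · (5.6164309 × 10^-4) = 89109.852.

89110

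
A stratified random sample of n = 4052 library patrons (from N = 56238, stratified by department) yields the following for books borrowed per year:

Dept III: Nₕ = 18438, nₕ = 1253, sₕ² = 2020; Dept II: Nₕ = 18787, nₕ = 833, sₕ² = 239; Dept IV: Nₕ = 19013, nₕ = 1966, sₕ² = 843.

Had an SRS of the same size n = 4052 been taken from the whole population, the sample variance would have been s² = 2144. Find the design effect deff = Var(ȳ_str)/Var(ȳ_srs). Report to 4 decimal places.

Var(ȳ_str) = Σ Wₕ²(1−fₕ)sₕ²/nₕ with Wₕ = Nₕ/56238:
  Dept III: (18438/56238)²·(1−1253/18438)·2020/1253 = 0.16151167
  Dept II: (18787/56238)²·(1−833/18787)·239/833 = 0.030599323
  Dept IV: (19013/56238)²·(1−1966/19013)·843/1966 = 0.043942315
  → Var(ȳ_str) = 0.23605331.
Var(ȳ_srs) = (1 − 4052/56238)·2144/4052 = 0.49099773.
deff = 0.23605331 / 0.49099773 = 0.4808.

0.4808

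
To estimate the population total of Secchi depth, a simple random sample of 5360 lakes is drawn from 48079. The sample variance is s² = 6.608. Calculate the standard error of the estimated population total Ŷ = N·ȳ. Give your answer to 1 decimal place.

Var(Ŷ) = N²·Var(ȳ) = N²·(1 − n/N)·s²/n.
f = 5360/48079 = 0.11148318; Var(ȳ) = 0.88851682·6.608/5360 = 0.0010953954.
Var(Ŷ) = 48079² · 0.0010953954 = 2.5321053 × 10^6.
SE(Ŷ) = √(2.5321053 × 10^6) = 1591.3.

1591.3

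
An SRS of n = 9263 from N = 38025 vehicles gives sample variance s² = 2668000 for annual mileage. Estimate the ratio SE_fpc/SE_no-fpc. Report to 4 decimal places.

f = n/N = 9263/38025 = 0.24360289.
SE_no-fpc = √(s²/n) = 16.971377; SE_fpc = √((1−f)s²/n) = 14.760192.
Ratio = √(1−f) = 0.86971093.

0.8697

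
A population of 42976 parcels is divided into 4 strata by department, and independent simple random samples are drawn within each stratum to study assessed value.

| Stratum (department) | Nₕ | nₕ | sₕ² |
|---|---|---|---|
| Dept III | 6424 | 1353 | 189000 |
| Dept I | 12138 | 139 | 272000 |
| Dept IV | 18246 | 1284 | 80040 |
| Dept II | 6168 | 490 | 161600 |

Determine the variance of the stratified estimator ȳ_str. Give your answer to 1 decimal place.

Var(ȳ_str) = Σₕ Wₕ²(1 − fₕ)sₕ²/nₕ with Wₕ = Nₕ/N, N = 42976.
Dept III: Wₕ = 0.14947878; term = 0.14947878²·(1 − 0.21061644)·189000/1353 = 2.4638324.
Dept I: Wₕ = 0.28243671; term = 0.28243671²·(1 − 0.01145164)·272000/139 = 154.31008.
Dept IV: Wₕ = 0.42456255; term = 0.42456255²·(1 − 0.07037159)·80040/1284 = 10.445634.
Dept II: Wₕ = 0.14352197; term = 0.14352197²·(1 − 0.07944228)·161600/490 = 6.2536425.
Sum = 173.47319.

173.5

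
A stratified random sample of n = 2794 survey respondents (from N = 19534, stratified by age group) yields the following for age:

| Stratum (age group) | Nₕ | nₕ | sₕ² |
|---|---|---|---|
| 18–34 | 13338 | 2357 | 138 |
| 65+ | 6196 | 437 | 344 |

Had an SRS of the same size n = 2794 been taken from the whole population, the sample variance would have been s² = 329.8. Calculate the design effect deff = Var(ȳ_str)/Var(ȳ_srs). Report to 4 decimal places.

0.9499

Var(ȳ_str) = Σ Wₕ²(1−fₕ)sₕ²/nₕ with Wₕ = Nₕ/19534:
  18–34: (13338/19534)²·(1−2357/13338)·138/2357 = 0.02247345
  65+: (6196/19534)²·(1−437/6196)·344/437 = 0.073612764
  → Var(ȳ_str) = 0.096086214.
Var(ȳ_srs) = (1 − 2794/19534)·329.8/2794 = 0.10115527.
deff = 0.096086214 / 0.10115527 = 0.9499.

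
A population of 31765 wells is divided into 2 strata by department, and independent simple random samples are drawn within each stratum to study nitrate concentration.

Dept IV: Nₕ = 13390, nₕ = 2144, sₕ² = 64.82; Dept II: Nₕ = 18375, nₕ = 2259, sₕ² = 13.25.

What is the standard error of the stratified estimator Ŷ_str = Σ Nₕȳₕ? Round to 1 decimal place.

Var(Ŷ_str) = Σₕ Nₕ²(1 − fₕ)sₕ²/nₕ.
Dept IV: 13390²·(1 − 2144/13390)·64.82/2144 = 4.5526357 × 10^6.
Dept II: 18375²·(1 − 2259/18375)·13.25/2259 = 1.7369377 × 10^6.
Sum = 6.2895734 × 10^6.
SE = √(6.2895734 × 10^6) = 2507.9.

2507.9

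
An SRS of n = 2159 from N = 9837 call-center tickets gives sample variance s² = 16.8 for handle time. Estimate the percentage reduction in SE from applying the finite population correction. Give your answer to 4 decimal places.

11.6528

f = n/N = 2159/9837 = 0.21947748.
SE_no-fpc = √(s²/n) = 0.088212132; SE_fpc = √((1−f)s²/n) = 0.077932936.
Ratio = √(1−f) = 0.88347185. Reduction = 100·(1 − 0.88347185) = 11.6528%.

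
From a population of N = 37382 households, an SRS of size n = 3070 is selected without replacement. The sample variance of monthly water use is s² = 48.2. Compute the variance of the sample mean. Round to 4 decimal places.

Under SRS without replacement, Var(ȳ) = (1 − f)·s²/n with f = n/N = 3070/37382 = 0.08212509.
Var(ȳ) = (1 − 0.08212509)·48.2/3070 = 0.91787491·0.015700326 = 0.014410935.

0.0144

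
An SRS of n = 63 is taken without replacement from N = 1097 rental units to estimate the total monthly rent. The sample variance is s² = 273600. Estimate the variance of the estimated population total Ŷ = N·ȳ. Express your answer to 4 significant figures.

4.926 × 10^9

Var(Ŷ) = N²·Var(ȳ) = N²·(1 − n/N)·s²/n.
f = 63/1097 = 0.05742935; Var(ȳ) = 0.94257065·273600/63 = 4093.4497.
Var(Ŷ) = 1097² · 4093.4497 = 4.9260942 × 10^9.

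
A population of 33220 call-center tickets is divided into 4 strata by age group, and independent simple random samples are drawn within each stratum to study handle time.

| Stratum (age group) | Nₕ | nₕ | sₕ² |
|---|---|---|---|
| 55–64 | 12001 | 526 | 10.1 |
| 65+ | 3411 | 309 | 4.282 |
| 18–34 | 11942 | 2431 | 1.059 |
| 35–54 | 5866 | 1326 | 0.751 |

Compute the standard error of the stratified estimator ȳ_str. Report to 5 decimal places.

0.05087

Var(ȳ_str) = Σₕ Wₕ²(1 − fₕ)sₕ²/nₕ with Wₕ = Nₕ/N, N = 33220.
55–64: Wₕ = 0.36125828; term = 0.36125828²·(1 − 0.04382968)·10.1/526 = 0.0023961086.
65+: Wₕ = 0.10267911; term = 0.10267911²·(1 − 0.09058927)·4.282/309 = 1.3286557 × 10^-4.
18–34: Wₕ = 0.35948224; term = 0.35948224²·(1 − 0.20356724)·1.059/2431 = 4.4834775 × 10^-5.
35–54: Wₕ = 0.17658037; term = 0.17658037²·(1 − 0.22604841)·0.751/1326 = 1.3667688 × 10^-5.
Sum = 0.0025874766.
SE = √(0.0025874766) = 0.05087.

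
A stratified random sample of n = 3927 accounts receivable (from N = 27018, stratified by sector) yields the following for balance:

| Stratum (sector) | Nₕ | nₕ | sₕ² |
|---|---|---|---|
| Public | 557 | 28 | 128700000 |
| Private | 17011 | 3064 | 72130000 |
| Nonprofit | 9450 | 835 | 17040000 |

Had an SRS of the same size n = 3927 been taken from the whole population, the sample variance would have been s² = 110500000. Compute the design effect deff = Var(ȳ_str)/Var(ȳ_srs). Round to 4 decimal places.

Var(ȳ_str) = Σ Wₕ²(1−fₕ)sₕ²/nₕ with Wₕ = Nₕ/27018:
  Public: (557/27018)²·(1−28/557)·128700000/28 = 1855.3463
  Private: (17011/27018)²·(1−3064/17011)·72130000/3064 = 7651.2329
  Nonprofit: (9450/27018)²·(1−835/9450)·17040000/835 = 2275.9557
  → Var(ȳ_str) = 11782.535.
Var(ȳ_srs) = (1 − 3927/27018)·110500000/3927 = 24048.662.
deff = 11782.535 / 24048.662 = 0.4899.

0.4899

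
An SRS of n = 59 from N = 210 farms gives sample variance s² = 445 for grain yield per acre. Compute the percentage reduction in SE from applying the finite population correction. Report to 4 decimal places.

f = n/N = 59/210 = 0.28095238.
SE_no-fpc = √(s²/n) = 2.7463381; SE_fpc = √((1−f)s²/n) = 2.3288034.
Ratio = √(1−f) = 0.84796676. Reduction = 100·(1 − 0.84796676) = 15.2033%.

15.2033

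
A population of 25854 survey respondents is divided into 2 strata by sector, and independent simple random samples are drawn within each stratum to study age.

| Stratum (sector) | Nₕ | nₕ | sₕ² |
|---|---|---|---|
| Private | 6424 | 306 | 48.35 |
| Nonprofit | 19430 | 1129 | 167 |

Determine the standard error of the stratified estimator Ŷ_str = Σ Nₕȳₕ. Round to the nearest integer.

7669

Var(Ŷ_str) = Σₕ Nₕ²(1 − fₕ)sₕ²/nₕ.
Private: 6424²·(1 − 306/6424)·48.35/306 = 6.2099779 × 10^6.
Nonprofit: 19430²·(1 − 1129/19430)·167/1129 = 5.2598111 × 10^7.
Sum = 5.8808089 × 10^7.
SE = √(5.8808089 × 10^7) = 7669.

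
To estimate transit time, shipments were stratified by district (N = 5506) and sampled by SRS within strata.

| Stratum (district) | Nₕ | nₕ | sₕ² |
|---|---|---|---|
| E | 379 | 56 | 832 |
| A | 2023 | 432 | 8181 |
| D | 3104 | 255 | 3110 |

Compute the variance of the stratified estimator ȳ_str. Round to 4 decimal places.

Var(ȳ_str) = Σₕ Wₕ²(1 − fₕ)sₕ²/nₕ with Wₕ = Nₕ/N, N = 5506.
E: Wₕ = 0.06883400; term = 0.06883400²·(1 − 0.14775726)·832/56 = 0.059993558.
A: Wₕ = 0.36741736; term = 0.36741736²·(1 − 0.21354424)·8181/432 = 2.0105566.
D: Wₕ = 0.56374864; term = 0.56374864²·(1 − 0.08215206)·3110/255 = 3.5576396.
Sum = 5.6281898.

5.6282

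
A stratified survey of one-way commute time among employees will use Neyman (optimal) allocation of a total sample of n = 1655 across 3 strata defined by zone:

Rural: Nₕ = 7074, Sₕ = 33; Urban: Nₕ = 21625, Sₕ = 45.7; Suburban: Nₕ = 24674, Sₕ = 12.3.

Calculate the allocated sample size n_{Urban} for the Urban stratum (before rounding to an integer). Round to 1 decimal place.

Neyman allocation: nₕ = n·NₕSₕ / Σⱼ NⱼSⱼ.
Σ NⱼSⱼ = 7074·33 + 21625·45.7 + 24674·12.3 = 1.5251947 × 10^6.
n_{Urban} = 1655·21625·45.7 / (1.5251947 × 10^6) = 1072.4.

1072.4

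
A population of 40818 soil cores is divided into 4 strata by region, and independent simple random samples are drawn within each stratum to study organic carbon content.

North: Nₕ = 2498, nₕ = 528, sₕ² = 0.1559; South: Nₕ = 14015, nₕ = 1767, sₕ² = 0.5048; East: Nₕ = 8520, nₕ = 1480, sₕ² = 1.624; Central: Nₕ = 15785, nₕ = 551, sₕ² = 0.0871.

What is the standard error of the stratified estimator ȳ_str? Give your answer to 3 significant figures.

0.00962

Var(ȳ_str) = Σₕ Wₕ²(1 − fₕ)sₕ²/nₕ with Wₕ = Nₕ/N, N = 40818.
North: Wₕ = 0.06119849; term = 0.06119849²·(1 − 0.21136910)·0.1559/528 = 8.7210226 × 10^-7.
South: Wₕ = 0.34335342; term = 0.34335342²·(1 − 0.12607920)·0.5048/1767 = 2.943321 × 10^-5.
East: Wₕ = 0.20873144; term = 0.20873144²·(1 − 0.17370892)·1.624/1480 = 3.9503277 × 10^-5.
Central: Wₕ = 0.38671664; term = 0.38671664²·(1 − 0.03490656)·0.0871/551 = 2.2815062 × 10^-5.
Sum = 9.2623651 × 10^-5.
SE = √(9.2623651 × 10^-5) = 0.00962.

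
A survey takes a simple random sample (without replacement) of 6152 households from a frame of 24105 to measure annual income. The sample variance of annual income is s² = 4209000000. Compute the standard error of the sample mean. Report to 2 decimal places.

Under SRS without replacement, Var(ȳ) = (1 − f)·s²/n with f = n/N = 6152/24105 = 0.25521676.
Var(ȳ) = (1 − 0.25521676)·4209000000/6152 = 0.74478324·684167.75 = 509556.67.
SE(ȳ) = √(509556.67) = 713.83.

713.83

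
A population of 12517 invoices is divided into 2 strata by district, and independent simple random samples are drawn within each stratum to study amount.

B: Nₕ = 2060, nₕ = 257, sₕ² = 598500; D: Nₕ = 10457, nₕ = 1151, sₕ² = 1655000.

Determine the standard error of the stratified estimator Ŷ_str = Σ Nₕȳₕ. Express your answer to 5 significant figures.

Var(Ŷ_str) = Σₕ Nₕ²(1 − fₕ)sₕ²/nₕ.
B: 2060²·(1 − 257/2060)·598500/257 = 8.6495593 × 10^9.
D: 10457²·(1 − 1151/10457)·1655000/1151 = 1.399242 × 10^11.
Sum = 1.4857376 × 10^11.
SE = √(1.4857376 × 10^11) = 385450.

385450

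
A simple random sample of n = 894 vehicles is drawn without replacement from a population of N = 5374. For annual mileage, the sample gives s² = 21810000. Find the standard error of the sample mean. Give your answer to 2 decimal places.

142.61

Under SRS without replacement, Var(ȳ) = (1 − f)·s²/n with f = n/N = 894/5374 = 0.16635653.
Var(ȳ) = (1 − 0.16635653)·21810000/894 = 0.83364347·24395.973 = 20337.544.
SE(ȳ) = √(20337.544) = 142.61.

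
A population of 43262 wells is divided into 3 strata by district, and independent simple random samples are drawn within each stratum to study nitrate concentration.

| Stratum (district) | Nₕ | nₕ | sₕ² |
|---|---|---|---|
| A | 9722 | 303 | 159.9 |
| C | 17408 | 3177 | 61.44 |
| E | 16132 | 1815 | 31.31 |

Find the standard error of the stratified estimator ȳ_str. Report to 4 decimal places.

0.1747

Var(ȳ_str) = Σₕ Wₕ²(1 − fₕ)sₕ²/nₕ with Wₕ = Nₕ/N, N = 43262.
A: Wₕ = 0.22472378; term = 0.22472378²·(1 − 0.03116643)·159.9/303 = 0.025819811.
C: Wₕ = 0.40238547; term = 0.40238547²·(1 − 0.18250230)·61.44/3177 = 0.0025597945.
E: Wₕ = 0.37289076; term = 0.37289076²·(1 − 0.11250930)·31.31/1815 = 0.0021287933.
Sum = 0.030508399.
SE = √(0.030508399) = 0.1747.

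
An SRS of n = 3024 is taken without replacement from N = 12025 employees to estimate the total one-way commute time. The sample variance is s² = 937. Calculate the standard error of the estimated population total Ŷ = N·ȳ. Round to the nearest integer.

5791

Var(Ŷ) = N²·Var(ȳ) = N²·(1 − n/N)·s²/n.
f = 3024/12025 = 0.25147609; Var(ȳ) = 0.74852391·937/3024 = 0.2319335.
Var(Ŷ) = 12025² · 0.2319335 = 3.3537729 × 10^7.
SE(Ŷ) = √(3.3537729 × 10^7) = 5791.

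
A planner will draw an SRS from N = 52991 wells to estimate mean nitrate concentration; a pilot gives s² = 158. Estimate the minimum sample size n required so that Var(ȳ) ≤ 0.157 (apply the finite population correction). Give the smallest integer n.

988

Without fpc, n₀ = s²/D = 158/0.157 = 1006.3694.
With fpc, (1 − n/N)·s²/n ≤ D requires n ≥ n₀/(1 + n₀/N) = 1006.3694/(1 + 1006.3694/52991) = 987.6133.
Rounding up, n = 988.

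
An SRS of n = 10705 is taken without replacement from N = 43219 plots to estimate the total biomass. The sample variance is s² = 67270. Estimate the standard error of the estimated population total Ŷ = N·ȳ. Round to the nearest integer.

93970

Var(Ŷ) = N²·Var(ȳ) = N²·(1 − n/N)·s²/n.
f = 10705/43219 = 0.24769199; Var(ȳ) = 0.75230801·67270/10705 = 4.7274881.
Var(Ŷ) = 43219² · 4.7274881 = 8.8303897 × 10^9.
SE(Ŷ) = √(8.8303897 × 10^9) = 93970.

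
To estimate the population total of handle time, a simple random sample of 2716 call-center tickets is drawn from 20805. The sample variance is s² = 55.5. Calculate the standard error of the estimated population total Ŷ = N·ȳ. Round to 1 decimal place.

Var(Ŷ) = N²·Var(ȳ) = N²·(1 − n/N)·s²/n.
f = 2716/20805 = 0.13054554; Var(ȳ) = 0.86945446·55.5/2716 = 0.017766834.
Var(Ŷ) = 20805² · 0.017766834 = 7.690339 × 10^6.
SE(Ŷ) = √(7.690339 × 10^6) = 2773.1.

2773.1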